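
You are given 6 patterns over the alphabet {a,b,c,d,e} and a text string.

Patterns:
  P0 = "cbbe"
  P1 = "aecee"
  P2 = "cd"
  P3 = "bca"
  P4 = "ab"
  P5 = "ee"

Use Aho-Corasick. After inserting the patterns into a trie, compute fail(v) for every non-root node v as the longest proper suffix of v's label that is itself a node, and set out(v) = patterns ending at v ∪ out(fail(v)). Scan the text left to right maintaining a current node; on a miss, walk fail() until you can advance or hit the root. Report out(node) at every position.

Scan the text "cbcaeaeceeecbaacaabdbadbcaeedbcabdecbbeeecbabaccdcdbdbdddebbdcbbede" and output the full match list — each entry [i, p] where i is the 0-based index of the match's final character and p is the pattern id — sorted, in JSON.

Construct AC machine:
Trie nodes:
  0='ε' goto a→5 b→11 c→1 e→15
  1='c' goto b→2 d→10
  2='cb' goto b→3
  3='cbb' goto e→4
  4='cbbe' goto ·  [P0 ends]
  5='a' goto b→14 e→6
  6='ae' goto c→7
  7='aec' goto e→8
  8='aece' goto e→9
  9='aecee' goto ·  [P1 ends]
  10='cd' goto ·  [P2 ends]
  11='b' goto c→12
  12='bc' goto a→13
  13='bca' goto ·  [P3 ends]
  14='ab' goto ·  [P4 ends]
  15='e' goto e→16
  16='ee' goto ·  [P5 ends]

Failure links (BFS by depth):
  n1('c'): parent n0 fail=0; on 'c' 0 → fail=0;  out ∅∪∅=∅
  n5('a'): parent n0 fail=0; on 'a' 0 → fail=0;  out ∅∪∅=∅
  n11('b'): parent n0 fail=0; on 'b' 0 → fail=0;  out ∅∪∅=∅
  n15('e'): parent n0 fail=0; on 'e' 0 → fail=0;  out ∅∪∅=∅
  n2('cb'): parent n1 fail=0; on 'b' 0 → fail=11;  out ∅∪∅=∅
  n6('ae'): parent n5 fail=0; on 'e' 0 → fail=15;  out ∅∪∅=∅
  n10('cd'): parent n1 fail=0; on 'd' 0 → fail=0;  out {2}∪∅={2}
  n12('bc'): parent n11 fail=0; on 'c' 0 → fail=1;  out ∅∪∅=∅
  n14('ab'): parent n5 fail=0; on 'b' 0 → fail=11;  out {4}∪∅={4}
  n16('ee'): parent n15 fail=0; on 'e' 0 → fail=15;  out {5}∪∅={5}
  n3('cbb'): parent n2 fail=11; on 'b' 11→0 → fail=11;  out ∅∪∅=∅
  n7('aec'): parent n6 fail=15; on 'c' 15→0 → fail=1;  out ∅∪∅=∅
  n13('bca'): parent n12 fail=1; on 'a' 1→0 → fail=5;  out {3}∪∅={3}
  n4('cbbe'): parent n3 fail=11; on 'e' 11→0 → fail=15;  out {0}∪∅={0}
  n8('aece'): parent n7 fail=1; on 'e' 1→0 → fail=15;  out ∅∪∅=∅
  n9('aecee'): parent n8 fail=15; on 'e' 15 → fail=16;  out {1}∪{5}={1,5}

Text stream:
[0] read 'c'  n0⇒n1
[1] read 'b'  n1⇒n2
[2] read 'c'  n2⇒n12 (fail-walked)
[3] read 'a'  n12⇒n13  emit P3@[1:3]
[4] read 'e'  n13⇒n6 (fail-walked)
[5] read 'a'  n6⇒n5 (fail-walked)
[6] read 'e'  n5⇒n6
[7] read 'c'  n6⇒n7
[8] read 'e'  n7⇒n8
[9] read 'e'  n8⇒n9  emit P1@[5:9],P5@[8:9]
[10] read 'e'  n9⇒n16 (fail-walked)  emit P5@[9:10]
[11] read 'c'  n16⇒n1 (fail-walked)
[12] read 'b'  n1⇒n2
[13] read 'a'  n2⇒n5 (fail-walked)
[14] read 'a'  n5⇒n5 (fail-walked)
[15] read 'c'  n5⇒n1 (fail-walked)
[16] read 'a'  n1⇒n5 (fail-walked)
[17] read 'a'  n5⇒n5 (fail-walked)
[18] read 'b'  n5⇒n14  emit P4@[17:18]
[19] read 'd'  n14⇒n0 (fail-walked)
[20] read 'b'  n0⇒n11
[21] read 'a'  n11⇒n5 (fail-walked)
[22] read 'd'  n5⇒n0 (fail-walked)
[23] read 'b'  n0⇒n11
[24] read 'c'  n11⇒n12
[25] read 'a'  n12⇒n13  emit P3@[23:25]
[26] read 'e'  n13⇒n6 (fail-walked)
[27] read 'e'  n6⇒n16 (fail-walked)  emit P5@[26:27]
[28] read 'd'  n16⇒n0 (fail-walked)
[29] read 'b'  n0⇒n11
[30] read 'c'  n11⇒n12
[31] read 'a'  n12⇒n13  emit P3@[29:31]
[32] read 'b'  n13⇒n14 (fail-walked)  emit P4@[31:32]
[33] read 'd'  n14⇒n0 (fail-walked)
[34] read 'e'  n0⇒n15
[35] read 'c'  n15⇒n1 (fail-walked)
[36] read 'b'  n1⇒n2
[37] read 'b'  n2⇒n3
[38] read 'e'  n3⇒n4  emit P0@[35:38]
[39] read 'e'  n4⇒n16 (fail-walked)  emit P5@[38:39]
[40] read 'e'  n16⇒n16 (fail-walked)  emit P5@[39:40]
[41] read 'c'  n16⇒n1 (fail-walked)
[42] read 'b'  n1⇒n2
[43] read 'a'  n2⇒n5 (fail-walked)
[44] read 'b'  n5⇒n14  emit P4@[43:44]
[45] read 'a'  n14⇒n5 (fail-walked)
[46] read 'c'  n5⇒n1 (fail-walked)
[47] read 'c'  n1⇒n1 (fail-walked)
[48] read 'd'  n1⇒n10  emit P2@[47:48]
[49] read 'c'  n10⇒n1 (fail-walked)
[50] read 'd'  n1⇒n10  emit P2@[49:50]
[51] read 'b'  n10⇒n11 (fail-walked)
[52] read 'd'  n11⇒n0 (fail-walked)
[53] read 'b'  n0⇒n11
[54] read 'd'  n11⇒n0 (fail-walked)
[55] read 'd'  n0⇒n0
[56] read 'd'  n0⇒n0
[57] read 'e'  n0⇒n15
[58] read 'b'  n15⇒n11 (fail-walked)
[59] read 'b'  n11⇒n11 (fail-walked)
[60] read 'd'  n11⇒n0 (fail-walked)
[61] read 'c'  n0⇒n1
[62] read 'b'  n1⇒n2
[63] read 'b'  n2⇒n3
[64] read 'e'  n3⇒n4  emit P0@[61:64]
[65] read 'd'  n4⇒n0 (fail-walked)
[66] read 'e'  n0⇒n15

Matches: [[3,3],[9,1],[9,5],[10,5],[18,4],[25,3],[27,5],[31,3],[32,4],[38,0],[39,5],[40,5],[44,4],[48,2],[50,2],[64,0]]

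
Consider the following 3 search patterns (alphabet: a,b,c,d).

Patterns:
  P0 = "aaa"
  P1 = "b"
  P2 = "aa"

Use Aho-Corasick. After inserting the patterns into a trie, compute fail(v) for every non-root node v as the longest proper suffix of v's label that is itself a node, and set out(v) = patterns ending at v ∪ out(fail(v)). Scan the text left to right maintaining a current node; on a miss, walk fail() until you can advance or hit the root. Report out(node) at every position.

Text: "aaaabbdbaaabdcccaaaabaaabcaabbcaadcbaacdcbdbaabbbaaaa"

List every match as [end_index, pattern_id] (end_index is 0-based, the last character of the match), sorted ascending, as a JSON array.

Build:
Trie (insert patterns):
  n0 'ε': a→1 b→4
  n1 'a': a→2
  n2 'aa': a→3  ←P2
  n3 'aaa': ·  ←P0
  n4 'b': ·  ←P1

Failure links (BFS by depth):
  n1('a'): parent n0 fail=0; on 'a' 0 → fail=0;  out ∅∪∅=∅
  n4('b'): parent n0 fail=0; on 'b' 0 → fail=0;  out {1}∪∅={1}
  n2('aa'): parent n1 fail=0; on 'a' 0 → fail=1;  out {2}∪∅={2}
  n3('aaa'): parent n2 fail=1; on 'a' 1 → fail=2;  out {0}∪{2}={0,2}

Text stream:
pos 0 'a': at 1
pos 1 'a': at 2  → match P2@[0:1]
pos 2 'a': at 3  → match P0@[0:2],P2@[1:2]
pos 3 'a': at 3 (fail-walked)  → match P0@[1:3],P2@[2:3]
pos 4 'b': at 4 (fail-walked)  → match P1@[4:4]
pos 5 'b': at 4 (fail-walked)  → match P1@[5:5]
pos 6 'd': at 0 (fail-walked)
pos 7 'b': at 4  → match P1@[7:7]
pos 8 'a': at 1 (fail-walked)
pos 9 'a': at 2  → match P2@[8:9]
pos 10 'a': at 3  → match P0@[8:10],P2@[9:10]
pos 11 'b': at 4 (fail-walked)  → match P1@[11:11]
pos 12 'd': at 0 (fail-walked)
pos 13 'c': at 0
pos 14 'c': at 0
pos 15 'c': at 0
pos 16 'a': at 1
pos 17 'a': at 2  → match P2@[16:17]
pos 18 'a': at 3  → match P0@[16:18],P2@[17:18]
pos 19 'a': at 3 (fail-walked)  → match P0@[17:19],P2@[18:19]
pos 20 'b': at 4 (fail-walked)  → match P1@[20:20]
pos 21 'a': at 1 (fail-walked)
pos 22 'a': at 2  → match P2@[21:22]
pos 23 'a': at 3  → match P0@[21:23],P2@[22:23]
pos 24 'b': at 4 (fail-walked)  → match P1@[24:24]
pos 25 'c': at 0 (fail-walked)
pos 26 'a': at 1
pos 27 'a': at 2  → match P2@[26:27]
pos 28 'b': at 4 (fail-walked)  → match P1@[28:28]
pos 29 'b': at 4 (fail-walked)  → match P1@[29:29]
pos 30 'c': at 0 (fail-walked)
pos 31 'a': at 1
pos 32 'a': at 2  → match P2@[31:32]
pos 33 'd': at 0 (fail-walked)
pos 34 'c': at 0
pos 35 'b': at 4  → match P1@[35:35]
pos 36 'a': at 1 (fail-walked)
pos 37 'a': at 2  → match P2@[36:37]
pos 38 'c': at 0 (fail-walked)
pos 39 'd': at 0
pos 40 'c': at 0
pos 41 'b': at 4  → match P1@[41:41]
pos 42 'd': at 0 (fail-walked)
pos 43 'b': at 4  → match P1@[43:43]
pos 44 'a': at 1 (fail-walked)
pos 45 'a': at 2  → match P2@[44:45]
pos 46 'b': at 4 (fail-walked)  → match P1@[46:46]
pos 47 'b': at 4 (fail-walked)  → match P1@[47:47]
pos 48 'b': at 4 (fail-walked)  → match P1@[48:48]
pos 49 'a': at 1 (fail-walked)
pos 50 'a': at 2  → match P2@[49:50]
pos 51 'a': at 3  → match P0@[49:51],P2@[50:51]
pos 52 'a': at 3 (fail-walked)  → match P0@[50:52],P2@[51:52]

Matches: [[1,2],[2,0],[2,2],[3,0],[3,2],[4,1],[5,1],[7,1],[9,2],[10,0],[10,2],[11,1],[17,2],[18,0],[18,2],[19,0],[19,2],[20,1],[22,2],[23,0],[23,2],[24,1],[27,2],[28,1],[29,1],[32,2],[35,1],[37,2],[41,1],[43,1],[45,2],[46,1],[47,1],[48,1],[50,2],[51,0],[51,2],[52,0],[52,2]]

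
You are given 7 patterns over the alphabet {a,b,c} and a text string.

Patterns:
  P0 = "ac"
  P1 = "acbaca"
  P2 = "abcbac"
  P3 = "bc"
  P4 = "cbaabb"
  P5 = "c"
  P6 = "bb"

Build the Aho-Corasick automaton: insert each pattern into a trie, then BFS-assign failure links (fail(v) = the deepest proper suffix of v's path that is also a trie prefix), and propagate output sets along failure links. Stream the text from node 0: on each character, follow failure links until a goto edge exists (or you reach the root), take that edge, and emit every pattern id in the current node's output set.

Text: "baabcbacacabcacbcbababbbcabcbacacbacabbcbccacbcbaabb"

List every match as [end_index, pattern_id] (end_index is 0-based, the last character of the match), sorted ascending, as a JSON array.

Build automaton:
Trie nodes:
  0='ε' goto a→1 b→12 c→14
  1='a' goto b→7 c→2
  2='ac' goto b→3  [P0 ends]
  3='acb' goto a→4
  4='acba' goto c→5
  5='acbac' goto a→6
  6='acbaca' goto ·  [P1 ends]
  7='ab' goto c→8
  8='abc' goto b→9
  9='abcb' goto a→10
  10='abcba' goto c→11
  11='abcbac' goto ·  [P2 ends]
  12='b' goto b→20 c→13
  13='bc' goto ·  [P3 ends]
  14='c' goto b→15  [P5 ends]
  15='cb' goto a→16
  16='cba' goto a→17
  17='cbaa' goto b→18
  18='cbaab' goto b→19
  19='cbaabb' goto ·  [P4 ends]
  20='bb' goto ·  [P6 ends]

BFS fail/out derivation:
  n1('a'): parent n0 fail=0; on 'a' 0 → fail=0;  out ∅∪∅=∅
  n12('b'): parent n0 fail=0; on 'b' 0 → fail=0;  out ∅∪∅=∅
  n14('c'): parent n0 fail=0; on 'c' 0 → fail=0;  out {5}∪∅={5}
  n2('ac'): parent n1 fail=0; on 'c' 0 → fail=14;  out {0}∪{5}={0,5}
  n7('ab'): parent n1 fail=0; on 'b' 0 → fail=12;  out ∅∪∅=∅
  n13('bc'): parent n12 fail=0; on 'c' 0 → fail=14;  out {3}∪{5}={3,5}
  n15('cb'): parent n14 fail=0; on 'b' 0 → fail=12;  out ∅∪∅=∅
  n20('bb'): parent n12 fail=0; on 'b' 0 → fail=12;  out {6}∪∅={6}
  n3('acb'): parent n2 fail=14; on 'b' 14 → fail=15;  out ∅∪∅=∅
  n8('abc'): parent n7 fail=12; on 'c' 12 → fail=13;  out ∅∪{3,5}={3,5}
  n16('cba'): parent n15 fail=12; on 'a' 12→0 → fail=1;  out ∅∪∅=∅
  n4('acba'): parent n3 fail=15; on 'a' 15 → fail=16;  out ∅∪∅=∅
  n9('abcb'): parent n8 fail=13; on 'b' 13→14 → fail=15;  out ∅∪∅=∅
  n17('cbaa'): parent n16 fail=1; on 'a' 1→0 → fail=1;  out ∅∪∅=∅
  n5('acbac'): parent n4 fail=16; on 'c' 16→1 → fail=2;  out ∅∪{0,5}={0,5}
  n10('abcba'): parent n9 fail=15; on 'a' 15 → fail=16;  out ∅∪∅=∅
  n18('cbaab'): parent n17 fail=1; on 'b' 1 → fail=7;  out ∅∪∅=∅
  n6('acbaca'): parent n5 fail=2; on 'a' 2→14→0 → fail=1;  out {1}∪∅={1}
  n11('abcbac'): parent n10 fail=16; on 'c' 16→1 → fail=2;  out {2}∪{0,5}={0,2,5}
  n19('cbaabb'): parent n18 fail=7; on 'b' 7→12 → fail=20;  out {4}∪{6}={4,6}

Run:
i=0 'b': node 0→12
i=1 'a': node 12→1 (fail-walked)
i=2 'a': node 1→1 (fail-walked)
i=3 'b': node 1→7
i=4 'c': node 7→8  → match P3@[3:4],P5@[4:4]
i=5 'b': node 8→9
i=6 'a': node 9→10
i=7 'c': node 10→11  → match P0@[6:7],P2@[2:7],P5@[7:7]
i=8 'a': node 11→1 (fail-walked)
i=9 'c': node 1→2  → match P0@[8:9],P5@[9:9]
i=10 'a': node 2→1 (fail-walked)
i=11 'b': node 1→7
i=12 'c': node 7→8  → match P3@[11:12],P5@[12:12]
i=13 'a': node 8→1 (fail-walked)
i=14 'c': node 1→2  → match P0@[13:14],P5@[14:14]
i=15 'b': node 2→3
i=16 'c': node 3→13 (fail-walked)  → match P3@[15:16],P5@[16:16]
i=17 'b': node 13→15 (fail-walked)
i=18 'a': node 15→16
i=19 'b': node 16→7 (fail-walked)
i=20 'a': node 7→1 (fail-walked)
i=21 'b': node 1→7
i=22 'b': node 7→20 (fail-walked)  → match P6@[21:22]
i=23 'b': node 20→20 (fail-walked)  → match P6@[22:23]
i=24 'c': node 20→13 (fail-walked)  → match P3@[23:24],P5@[24:24]
i=25 'a': node 13→1 (fail-walked)
i=26 'b': node 1→7
i=27 'c': node 7→8  → match P3@[26:27],P5@[27:27]
i=28 'b': node 8→9
i=29 'a': node 9→10
i=30 'c': node 10→11  → match P0@[29:30],P2@[25:30],P5@[30:30]
i=31 'a': node 11→1 (fail-walked)
i=32 'c': node 1→2  → match P0@[31:32],P5@[32:32]
i=33 'b': node 2→3
i=34 'a': node 3→4
i=35 'c': node 4→5  → match P0@[34:35],P5@[35:35]
i=36 'a': node 5→6  → match P1@[31:36]
i=37 'b': node 6→7 (fail-walked)
i=38 'b': node 7→20 (fail-walked)  → match P6@[37:38]
i=39 'c': node 20→13 (fail-walked)  → match P3@[38:39],P5@[39:39]
i=40 'b': node 13→15 (fail-walked)
i=41 'c': node 15→13 (fail-walked)  → match P3@[40:41],P5@[41:41]
i=42 'c': node 13→14 (fail-walked)  → match P5@[42:42]
i=43 'a': node 14→1 (fail-walked)
i=44 'c': node 1→2  → match P0@[43:44],P5@[44:44]
i=45 'b': node 2→3
i=46 'c': node 3→13 (fail-walked)  → match P3@[45:46],P5@[46:46]
i=47 'b': node 13→15 (fail-walked)
i=48 'a': node 15→16
i=49 'a': node 16→17
i=50 'b': node 17→18
i=51 'b': node 18→19  → match P4@[46:51],P6@[50:51]

Matches: [[4,3],[4,5],[7,0],[7,2],[7,5],[9,0],[9,5],[12,3],[12,5],[14,0],[14,5],[16,3],[16,5],[22,6],[23,6],[24,3],[24,5],[27,3],[27,5],[30,0],[30,2],[30,5],[32,0],[32,5],[35,0],[35,5],[36,1],[38,6],[39,3],[39,5],[41,3],[41,5],[42,5],[44,0],[44,5],[46,3],[46,5],[51,4],[51,6]]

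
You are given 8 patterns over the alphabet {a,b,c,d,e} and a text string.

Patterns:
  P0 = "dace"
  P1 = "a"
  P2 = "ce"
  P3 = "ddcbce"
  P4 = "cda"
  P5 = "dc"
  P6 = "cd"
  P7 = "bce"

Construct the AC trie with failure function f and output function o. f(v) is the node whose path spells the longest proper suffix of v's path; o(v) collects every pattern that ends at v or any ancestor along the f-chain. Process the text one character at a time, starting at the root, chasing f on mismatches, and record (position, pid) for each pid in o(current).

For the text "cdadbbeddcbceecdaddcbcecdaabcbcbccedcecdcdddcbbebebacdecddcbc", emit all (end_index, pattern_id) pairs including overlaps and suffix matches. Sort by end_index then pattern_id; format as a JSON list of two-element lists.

Construct AC machine:
Trie nodes:
  0='ε' goto a→5 b→16 c→6 d→1
  1='d' goto a→2 c→15 d→8
  2='da' goto c→3
  3='dac' goto e→4
  4='dace' goto ·  ←P0
  5='a' goto ·  ←P1
  6='c' goto d→13 e→7
  7='ce' goto ·  ←P2
  8='dd' goto c→9
  9='ddc' goto b→10
  10='ddcb' goto c→11
  11='ddcbc' goto e→12
  12='ddcbce' goto ·  ←P3
  13='cd' goto a→14  ←P6
  14='cda' goto ·  ←P4
  15='dc' goto ·  ←P5
  16='b' goto c→17
  17='bc' goto e→18
  18='bce' goto ·  ←P7

Failure links (BFS by depth):
  n1('d'): parent n0 fail=0; on 'd' 0 → fail=0;  out ∅∪∅=∅
  n5('a'): parent n0 fail=0; on 'a' 0 → fail=0;  out {1}∪∅={1}
  n6('c'): parent n0 fail=0; on 'c' 0 → fail=0;  out ∅∪∅=∅
  n16('b'): parent n0 fail=0; on 'b' 0 → fail=0;  out ∅∪∅=∅
  n2('da'): parent n1 fail=0; on 'a' 0 → fail=5;  out ∅∪{1}={1}
  n7('ce'): parent n6 fail=0; on 'e' 0 → fail=0;  out {2}∪∅={2}
  n8('dd'): parent n1 fail=0; on 'd' 0 → fail=1;  out ∅∪∅=∅
  n13('cd'): parent n6 fail=0; on 'd' 0 → fail=1;  out {6}∪∅={6}
  n15('dc'): parent n1 fail=0; on 'c' 0 → fail=6;  out {5}∪∅={5}
  n17('bc'): parent n16 fail=0; on 'c' 0 → fail=6;  out ∅∪∅=∅
  n3('dac'): parent n2 fail=5; on 'c' 5→0 → fail=6;  out ∅∪∅=∅
  n9('ddc'): parent n8 fail=1; on 'c' 1 → fail=15;  out ∅∪{5}={5}
  n14('cda'): parent n13 fail=1; on 'a' 1 → fail=2;  out {4}∪{1}={1,4}
  n18('bce'): parent n17 fail=6; on 'e' 6 → fail=7;  out {7}∪{2}={2,7}
  n4('dace'): parent n3 fail=6; on 'e' 6 → fail=7;  out {0}∪{2}={0,2}
  n10('ddcb'): parent n9 fail=15; on 'b' 15→6→0 → fail=16;  out ∅∪∅=∅
  n11('ddcbc'): parent n10 fail=16; on 'c' 16 → fail=17;  out ∅∪∅=∅
  n12('ddcbce'): parent n11 fail=17; on 'e' 17 → fail=18;  out {3}∪{2,7}={2,3,7}

Scan:
i=0 'c': node 0→6
i=1 'd': node 6→13  ** P6@[0:1]
i=2 'a': node 13→14  ** P1@[2:2],P4@[0:2]
i=3 'd': node 14→1 (fail-walked)
i=4 'b': node 1→16 (fail-walked)
i=5 'b': node 16→16 (fail-walked)
i=6 'e': node 16→0 (fail-walked)
i=7 'd': node 0→1
i=8 'd': node 1→8
i=9 'c': node 8→9  ** P5@[8:9]
i=10 'b': node 9→10
i=11 'c': node 10→11
i=12 'e': node 11→12  ** P2@[11:12],P3@[7:12],P7@[10:12]
i=13 'e': node 12→0 (fail-walked)
i=14 'c': node 0→6
i=15 'd': node 6→13  ** P6@[14:15]
i=16 'a': node 13→14  ** P1@[16:16],P4@[14:16]
i=17 'd': node 14→1 (fail-walked)
i=18 'd': node 1→8
i=19 'c': node 8→9  ** P5@[18:19]
i=20 'b': node 9→10
i=21 'c': node 10→11
i=22 'e': node 11→12  ** P2@[21:22],P3@[17:22],P7@[20:22]
i=23 'c': node 12→6 (fail-walked)
i=24 'd': node 6→13  ** P6@[23:24]
i=25 'a': node 13→14  ** P1@[25:25],P4@[23:25]
i=26 'a': node 14→5 (fail-walked)  ** P1@[26:26]
i=27 'b': node 5→16 (fail-walked)
i=28 'c': node 16→17
i=29 'b': node 17→16 (fail-walked)
i=30 'c': node 16→17
i=31 'b': node 17→16 (fail-walked)
i=32 'c': node 16→17
i=33 'c': node 17→6 (fail-walked)
i=34 'e': node 6→7  ** P2@[33:34]
i=35 'd': node 7→1 (fail-walked)
i=36 'c': node 1→15  ** P5@[35:36]
i=37 'e': node 15→7 (fail-walked)  ** P2@[36:37]
i=38 'c': node 7→6 (fail-walked)
i=39 'd': node 6→13  ** P6@[38:39]
i=40 'c': node 13→15 (fail-walked)  ** P5@[39:40]
i=41 'd': node 15→13 (fail-walked)  ** P6@[40:41]
i=42 'd': node 13→8 (fail-walked)
i=43 'd': node 8→8 (fail-walked)
i=44 'c': node 8→9  ** P5@[43:44]
i=45 'b': node 9→10
i=46 'b': node 10→16 (fail-walked)
i=47 'e': node 16→0 (fail-walked)
i=48 'b': node 0→16
i=49 'e': node 16→0 (fail-walked)
i=50 'b': node 0→16
i=51 'a': node 16→5 (fail-walked)  ** P1@[51:51]
i=52 'c': node 5→6 (fail-walked)
i=53 'd': node 6→13  ** P6@[52:53]
i=54 'e': node 13→0 (fail-walked)
i=55 'c': node 0→6
i=56 'd': node 6→13  ** P6@[55:56]
i=57 'd': node 13→8 (fail-walked)
i=58 'c': node 8→9  ** P5@[57:58]
i=59 'b': node 9→10
i=60 'c': node 10→11

All matches (sorted): [[1,6],[2,1],[2,4],[9,5],[12,2],[12,3],[12,7],[15,6],[16,1],[16,4],[19,5],[22,2],[22,3],[22,7],[24,6],[25,1],[25,4],[26,1],[34,2],[36,5],[37,2],[39,6],[40,5],[41,6],[44,5],[51,1],[53,6],[56,6],[58,5]]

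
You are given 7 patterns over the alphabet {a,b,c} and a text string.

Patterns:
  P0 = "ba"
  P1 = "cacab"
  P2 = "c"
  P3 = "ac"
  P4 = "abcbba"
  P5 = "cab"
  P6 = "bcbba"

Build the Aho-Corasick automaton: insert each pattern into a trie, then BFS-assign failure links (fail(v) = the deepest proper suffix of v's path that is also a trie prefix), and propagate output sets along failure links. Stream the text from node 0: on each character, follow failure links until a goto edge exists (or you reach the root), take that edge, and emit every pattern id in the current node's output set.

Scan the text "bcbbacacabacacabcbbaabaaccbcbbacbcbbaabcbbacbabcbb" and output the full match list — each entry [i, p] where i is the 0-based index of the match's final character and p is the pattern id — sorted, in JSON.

Construct AC machine:
Trie (insert patterns):
  n0 'ε': a→8 b→1 c→3
  n1 'b': a→2 c→16
  n2 'ba': ·  ←P0
  n3 'c': a→4  ←P2
  n4 'ca': b→15 c→5
  n5 'cac': a→6
  n6 'caca': b→7
  n7 'cacab': ·  ←P1
  n8 'a': b→10 c→9
  n9 'ac': ·  ←P3
  n10 'ab': c→11
  n11 'abc': b→12
  n12 'abcb': b→13
  n13 'abcbb': a→14
  n14 'abcbba': ·  ←P4
  n15 'cab': ·  ←P5
  n16 'bc': b→17
  n17 'bcb': b→18
  n18 'bcbb': a→19
  n19 'bcbba': ·  ←P6

BFS fail/out derivation:
  n1('b'): parent n0 fail=0; on 'b' 0 → fail=0;  out ∅∪∅=∅
  n3('c'): parent n0 fail=0; on 'c' 0 → fail=0;  out {2}∪∅={2}
  n8('a'): parent n0 fail=0; on 'a' 0 → fail=0;  out ∅∪∅=∅
  n2('ba'): parent n1 fail=0; on 'a' 0 → fail=8;  out {0}∪∅={0}
  n4('ca'): parent n3 fail=0; on 'a' 0 → fail=8;  out ∅∪∅=∅
  n9('ac'): parent n8 fail=0; on 'c' 0 → fail=3;  out {3}∪{2}={2,3}
  n10('ab'): parent n8 fail=0; on 'b' 0 → fail=1;  out ∅∪∅=∅
  n16('bc'): parent n1 fail=0; on 'c' 0 → fail=3;  out ∅∪{2}={2}
  n5('cac'): parent n4 fail=8; on 'c' 8 → fail=9;  out ∅∪{2,3}={2,3}
  n11('abc'): parent n10 fail=1; on 'c' 1 → fail=16;  out ∅∪{2}={2}
  n15('cab'): parent n4 fail=8; on 'b' 8 → fail=10;  out {5}∪∅={5}
  n17('bcb'): parent n16 fail=3; on 'b' 3→0 → fail=1;  out ∅∪∅=∅
  n6('caca'): parent n5 fail=9; on 'a' 9→3 → fail=4;  out ∅∪∅=∅
  n12('abcb'): parent n11 fail=16; on 'b' 16 → fail=17;  out ∅∪∅=∅
  n18('bcbb'): parent n17 fail=1; on 'b' 1→0 → fail=1;  out ∅∪∅=∅
  n7('cacab'): parent n6 fail=4; on 'b' 4 → fail=15;  out {1}∪{5}={1,5}
  n13('abcbb'): parent n12 fail=17; on 'b' 17 → fail=18;  out ∅∪∅=∅
  n19('bcbba'): parent n18 fail=1; on 'a' 1 → fail=2;  out {6}∪{0}={0,6}
  n14('abcbba'): parent n13 fail=18; on 'a' 18 → fail=19;  out {4}∪{0,6}={0,4,6}

Scan:
pos 0 'b': at 1
pos 1 'c': at 16  ** P2@[1:1]
pos 2 'b': at 17
pos 3 'b': at 18
pos 4 'a': at 19  ** P0@[3:4],P6@[0:4]
pos 5 'c': at 9 ·f  ** P2@[5:5],P3@[4:5]
pos 6 'a': at 4 ·f
pos 7 'c': at 5  ** P2@[7:7],P3@[6:7]
pos 8 'a': at 6
pos 9 'b': at 7  ** P1@[5:9],P5@[7:9]
pos 10 'a': at 2 ·f  ** P0@[9:10]
pos 11 'c': at 9 ·f  ** P2@[11:11],P3@[10:11]
pos 12 'a': at 4 ·f
pos 13 'c': at 5  ** P2@[13:13],P3@[12:13]
pos 14 'a': at 6
pos 15 'b': at 7  ** P1@[11:15],P5@[13:15]
pos 16 'c': at 11 ·f  ** P2@[16:16]
pos 17 'b': at 12
pos 18 'b': at 13
pos 19 'a': at 14  ** P0@[18:19],P4@[14:19],P6@[15:19]
pos 20 'a': at 8 ·f
pos 21 'b': at 10
pos 22 'a': at 2 ·f  ** P0@[21:22]
pos 23 'a': at 8 ·f
pos 24 'c': at 9  ** P2@[24:24],P3@[23:24]
pos 25 'c': at 3 ·f  ** P2@[25:25]
pos 26 'b': at 1 ·f
pos 27 'c': at 16  ** P2@[27:27]
pos 28 'b': at 17
pos 29 'b': at 18
pos 30 'a': at 19  ** P0@[29:30],P6@[26:30]
pos 31 'c': at 9 ·f  ** P2@[31:31],P3@[30:31]
pos 32 'b': at 1 ·f
pos 33 'c': at 16  ** P2@[33:33]
pos 34 'b': at 17
pos 35 'b': at 18
pos 36 'a': at 19  ** P0@[35:36],P6@[32:36]
pos 37 'a': at 8 ·f
pos 38 'b': at 10
pos 39 'c': at 11  ** P2@[39:39]
pos 40 'b': at 12
pos 41 'b': at 13
pos 42 'a': at 14  ** P0@[41:42],P4@[37:42],P6@[38:42]
pos 43 'c': at 9 ·f  ** P2@[43:43],P3@[42:43]
pos 44 'b': at 1 ·f
pos 45 'a': at 2  ** P0@[44:45]
pos 46 'b': at 10 ·f
pos 47 'c': at 11  ** P2@[47:47]
pos 48 'b': at 12
pos 49 'b': at 13

Matches: [[1,2],[4,0],[4,6],[5,2],[5,3],[7,2],[7,3],[9,1],[9,5],[10,0],[11,2],[11,3],[13,2],[13,3],[15,1],[15,5],[16,2],[19,0],[19,4],[19,6],[22,0],[24,2],[24,3],[25,2],[27,2],[30,0],[30,6],[31,2],[31,3],[33,2],[36,0],[36,6],[39,2],[42,0],[42,4],[42,6],[43,2],[43,3],[45,0],[47,2]]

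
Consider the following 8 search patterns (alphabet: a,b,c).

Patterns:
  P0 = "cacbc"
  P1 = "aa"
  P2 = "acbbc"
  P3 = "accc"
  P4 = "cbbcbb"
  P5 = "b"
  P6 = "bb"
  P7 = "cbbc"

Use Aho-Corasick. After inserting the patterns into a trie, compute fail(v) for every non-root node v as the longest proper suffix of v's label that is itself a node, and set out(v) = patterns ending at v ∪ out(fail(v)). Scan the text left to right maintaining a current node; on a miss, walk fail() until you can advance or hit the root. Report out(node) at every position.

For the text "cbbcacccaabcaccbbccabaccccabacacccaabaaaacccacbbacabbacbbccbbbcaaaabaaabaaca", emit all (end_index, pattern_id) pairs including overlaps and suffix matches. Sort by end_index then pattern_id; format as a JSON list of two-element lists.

Build:
Trie nodes:
  n0 'ε': a→6 b→19 c→1
  n1 'c': a→2 b→14
  n2 'ca': c→3
  n3 'cac': b→4
  n4 'cacb': c→5
  n5 'cacbc': ·  [P0 ends]
  n6 'a': a→7 c→8
  n7 'aa': ·  [P1 ends]
  n8 'ac': b→9 c→12
  n9 'acb': b→10
  n10 'acbb': c→11
  n11 'acbbc': ·  [P2 ends]
  n12 'acc': c→13
  n13 'accc': ·  [P3 ends]
  n14 'cb': b→15
  n15 'cbb': c→16
  n16 'cbbc': b→17  [P7 ends]
  n17 'cbbcb': b→18
  n18 'cbbcbb': ·  [P4 ends]
  n19 'b': b→20  [P5 ends]
  n20 'bb': ·  [P6 ends]

Failure links (BFS by depth):
  n1('c'): parent n0 fail=0; on 'c' 0 → fail=0;  out ∅∪∅=∅
  n6('a'): parent n0 fail=0; on 'a' 0 → fail=0;  out ∅∪∅=∅
  n19('b'): parent n0 fail=0; on 'b' 0 → fail=0;  out {5}∪∅={5}
  n2('ca'): parent n1 fail=0; on 'a' 0 → fail=6;  out ∅∪∅=∅
  n7('aa'): parent n6 fail=0; on 'a' 0 → fail=6;  out {1}∪∅={1}
  n8('ac'): parent n6 fail=0; on 'c' 0 → fail=1;  out ∅∪∅=∅
  n14('cb'): parent n1 fail=0; on 'b' 0 → fail=19;  out ∅∪{5}={5}
  n20('bb'): parent n19 fail=0; on 'b' 0 → fail=19;  out {6}∪{5}={5,6}
  n3('cac'): parent n2 fail=6; on 'c' 6 → fail=8;  out ∅∪∅=∅
  n9('acb'): parent n8 fail=1; on 'b' 1 → fail=14;  out ∅∪{5}={5}
  n12('acc'): parent n8 fail=1; on 'c' 1→0 → fail=1;  out ∅∪∅=∅
  n15('cbb'): parent n14 fail=19; on 'b' 19 → fail=20;  out ∅∪{5,6}={5,6}
  n4('cacb'): parent n3 fail=8; on 'b' 8 → fail=9;  out ∅∪{5}={5}
  n10('acbb'): parent n9 fail=14; on 'b' 14 → fail=15;  out ∅∪{5,6}={5,6}
  n13('accc'): parent n12 fail=1; on 'c' 1→0 → fail=1;  out {3}∪∅={3}
  n16('cbbc'): parent n15 fail=20; on 'c' 20→19→0 → fail=1;  out {7}∪∅={7}
  n5('cacbc'): parent n4 fail=9; on 'c' 9→14→19→0 → fail=1;  out {0}∪∅={0}
  n11('acbbc'): parent n10 fail=15; on 'c' 15 → fail=16;  out {2}∪{7}={2,7}
  n17('cbbcb'): parent n16 fail=1; on 'b' 1 → fail=14;  out ∅∪{5}={5}
  n18('cbbcbb'): parent n17 fail=14; on 'b' 14 → fail=15;  out {4}∪{5,6}={4,5,6}

Text stream:
pos 0 'c': at 1
pos 1 'b': at 14  emit P5@[1:1]
pos 2 'b': at 15  emit P5@[2:2],P6@[1:2]
pos 3 'c': at 16  emit P7@[0:3]
pos 4 'a': at 2 ·f
pos 5 'c': at 3
pos 6 'c': at 12 ·f
pos 7 'c': at 13  emit P3@[4:7]
pos 8 'a': at 2 ·f
pos 9 'a': at 7 ·f  emit P1@[8:9]
pos 10 'b': at 19 ·f  emit P5@[10:10]
pos 11 'c': at 1 ·f
pos 12 'a': at 2
pos 13 'c': at 3
pos 14 'c': at 12 ·f
pos 15 'b': at 14 ·f  emit P5@[15:15]
pos 16 'b': at 15  emit P5@[16:16],P6@[15:16]
pos 17 'c': at 16  emit P7@[14:17]
pos 18 'c': at 1 ·f
pos 19 'a': at 2
pos 20 'b': at 19 ·f  emit P5@[20:20]
pos 21 'a': at 6 ·f
pos 22 'c': at 8
pos 23 'c': at 12
pos 24 'c': at 13  emit P3@[21:24]
pos 25 'c': at 1 ·f
pos 26 'a': at 2
pos 27 'b': at 19 ·f  emit P5@[27:27]
pos 28 'a': at 6 ·f
pos 29 'c': at 8
pos 30 'a': at 2 ·f
pos 31 'c': at 3
pos 32 'c': at 12 ·f
pos 33 'c': at 13  emit P3@[30:33]
pos 34 'a': at 2 ·f
pos 35 'a': at 7 ·f  emit P1@[34:35]
pos 36 'b': at 19 ·f  emit P5@[36:36]
pos 37 'a': at 6 ·f
pos 38 'a': at 7  emit P1@[37:38]
pos 39 'a': at 7 ·f  emit P1@[38:39]
pos 40 'a': at 7 ·f  emit P1@[39:40]
pos 41 'c': at 8 ·f
pos 42 'c': at 12
pos 43 'c': at 13  emit P3@[40:43]
pos 44 'a': at 2 ·f
pos 45 'c': at 3
pos 46 'b': at 4  emit P5@[46:46]
pos 47 'b': at 10 ·f  emit P5@[47:47],P6@[46:47]
pos 48 'a': at 6 ·f
pos 49 'c': at 8
pos 50 'a': at 2 ·f
pos 51 'b': at 19 ·f  emit P5@[51:51]
pos 52 'b': at 20  emit P5@[52:52],P6@[51:52]
pos 53 'a': at 6 ·f
pos 54 'c': at 8
pos 55 'b': at 9  emit P5@[55:55]
pos 56 'b': at 10  emit P5@[56:56],P6@[55:56]
pos 57 'c': at 11  emit P2@[53:57],P7@[54:57]
pos 58 'c': at 1 ·f
pos 59 'b': at 14  emit P5@[59:59]
pos 60 'b': at 15  emit P5@[60:60],P6@[59:60]
pos 61 'b': at 20 ·f  emit P5@[61:61],P6@[60:61]
pos 62 'c': at 1 ·f
pos 63 'a': at 2
pos 64 'a': at 7 ·f  emit P1@[63:64]
pos 65 'a': at 7 ·f  emit P1@[64:65]
pos 66 'a': at 7 ·f  emit P1@[65:66]
pos 67 'b': at 19 ·f  emit P5@[67:67]
pos 68 'a': at 6 ·f
pos 69 'a': at 7  emit P1@[68:69]
pos 70 'a': at 7 ·f  emit P1@[69:70]
pos 71 'b': at 19 ·f  emit P5@[71:71]
pos 72 'a': at 6 ·f
pos 73 'a': at 7  emit P1@[72:73]
pos 74 'c': at 8 ·f
pos 75 'a': at 2 ·f

All matches (sorted): [[1,5],[2,5],[2,6],[3,7],[7,3],[9,1],[10,5],[15,5],[16,5],[16,6],[17,7],[20,5],[24,3],[27,5],[33,3],[35,1],[36,5],[38,1],[39,1],[40,1],[43,3],[46,5],[47,5],[47,6],[51,5],[52,5],[52,6],[55,5],[56,5],[56,6],[57,2],[57,7],[59,5],[60,5],[60,6],[61,5],[61,6],[64,1],[65,1],[66,1],[67,5],[69,1],[70,1],[71,5],[73,1]]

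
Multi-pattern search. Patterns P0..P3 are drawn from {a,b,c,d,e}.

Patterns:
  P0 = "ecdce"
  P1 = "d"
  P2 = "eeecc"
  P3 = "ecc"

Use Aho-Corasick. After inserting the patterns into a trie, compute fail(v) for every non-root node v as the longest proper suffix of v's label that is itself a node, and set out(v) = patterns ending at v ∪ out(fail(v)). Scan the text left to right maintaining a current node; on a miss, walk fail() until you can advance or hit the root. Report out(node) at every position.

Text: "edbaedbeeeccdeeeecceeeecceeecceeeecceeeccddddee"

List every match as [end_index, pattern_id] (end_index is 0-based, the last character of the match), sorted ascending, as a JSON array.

Construct AC machine:
Trie (insert patterns):
  n0 'ε': d→6 e→1
  n1 'e': c→2 e→7
  n2 'ec': c→11 d→3
  n3 'ecd': c→4
  n4 'ecdc': e→5
  n5 'ecdce': ·  ←P0
  n6 'd': ·  ←P1
  n7 'ee': e→8
  n8 'eee': c→9
  n9 'eeec': c→10
  n10 'eeecc': ·  ←P2
  n11 'ecc': ·  ←P3

Failure links (BFS by depth):
  n1('e'): parent n0 fail=0; on 'e' 0 → fail=0;  out ∅∪∅=∅
  n6('d'): parent n0 fail=0; on 'd' 0 → fail=0;  out {1}∪∅={1}
  n2('ec'): parent n1 fail=0; on 'c' 0 → fail=0;  out ∅∪∅=∅
  n7('ee'): parent n1 fail=0; on 'e' 0 → fail=1;  out ∅∪∅=∅
  n3('ecd'): parent n2 fail=0; on 'd' 0 → fail=6;  out ∅∪{1}={1}
  n8('eee'): parent n7 fail=1; on 'e' 1 → fail=7;  out ∅∪∅=∅
  n11('ecc'): parent n2 fail=0; on 'c' 0 → fail=0;  out {3}∪∅={3}
  n4('ecdc'): parent n3 fail=6; on 'c' 6→0 → fail=0;  out ∅∪∅=∅
  n9('eeec'): parent n8 fail=7; on 'c' 7→1 → fail=2;  out ∅∪∅=∅
  n5('ecdce'): parent n4 fail=0; on 'e' 0 → fail=1;  out {0}∪∅={0}
  n10('eeecc'): parent n9 fail=2; on 'c' 2 → fail=11;  out {2}∪{3}={2,3}

Scan:
pos 0 'e': at 1
pos 1 'd': at 6 ·f  → match P1@[1:1]
pos 2 'b': at 0 ·f
pos 3 'a': at 0
pos 4 'e': at 1
pos 5 'd': at 6 ·f  → match P1@[5:5]
pos 6 'b': at 0 ·f
pos 7 'e': at 1
pos 8 'e': at 7
pos 9 'e': at 8
pos 10 'c': at 9
pos 11 'c': at 10  → match P2@[7:11],P3@[9:11]
pos 12 'd': at 6 ·f  → match P1@[12:12]
pos 13 'e': at 1 ·f
pos 14 'e': at 7
pos 15 'e': at 8
pos 16 'e': at 8 ·f
pos 17 'c': at 9
pos 18 'c': at 10  → match P2@[14:18],P3@[16:18]
pos 19 'e': at 1 ·f
pos 20 'e': at 7
pos 21 'e': at 8
pos 22 'e': at 8 ·f
pos 23 'c': at 9
pos 24 'c': at 10  → match P2@[20:24],P3@[22:24]
pos 25 'e': at 1 ·f
pos 26 'e': at 7
pos 27 'e': at 8
pos 28 'c': at 9
pos 29 'c': at 10  → match P2@[25:29],P3@[27:29]
pos 30 'e': at 1 ·f
pos 31 'e': at 7
pos 32 'e': at 8
pos 33 'e': at 8 ·f
pos 34 'c': at 9
pos 35 'c': at 10  → match P2@[31:35],P3@[33:35]
pos 36 'e': at 1 ·f
pos 37 'e': at 7
pos 38 'e': at 8
pos 39 'c': at 9
pos 40 'c': at 10  → match P2@[36:40],P3@[38:40]
pos 41 'd': at 6 ·f  → match P1@[41:41]
pos 42 'd': at 6 ·f  → match P1@[42:42]
pos 43 'd': at 6 ·f  → match P1@[43:43]
pos 44 'd': at 6 ·f  → match P1@[44:44]
pos 45 'e': at 1 ·f
pos 46 'e': at 7

All matches (sorted): [[1,1],[5,1],[11,2],[11,3],[12,1],[18,2],[18,3],[24,2],[24,3],[29,2],[29,3],[35,2],[35,3],[40,2],[40,3],[41,1],[42,1],[43,1],[44,1]]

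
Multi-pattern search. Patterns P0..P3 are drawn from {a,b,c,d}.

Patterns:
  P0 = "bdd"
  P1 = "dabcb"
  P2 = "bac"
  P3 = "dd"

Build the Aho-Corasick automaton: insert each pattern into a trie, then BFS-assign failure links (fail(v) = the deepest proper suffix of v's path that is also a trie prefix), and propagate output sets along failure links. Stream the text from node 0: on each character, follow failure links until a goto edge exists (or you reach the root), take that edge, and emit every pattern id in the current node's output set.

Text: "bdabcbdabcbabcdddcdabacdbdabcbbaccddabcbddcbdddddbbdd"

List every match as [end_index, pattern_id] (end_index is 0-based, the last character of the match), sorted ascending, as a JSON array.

Build automaton:
Trie nodes:
  n0 'ε': b→1 d→4
  n1 'b': a→9 d→2
  n2 'bd': d→3
  n3 'bdd': ·  ←P0
  n4 'd': a→5 d→11
  n5 'da': b→6
  n6 'dab': c→7
  n7 'dabc': b→8
  n8 'dabcb': ·  ←P1
  n9 'ba': c→10
  n10 'bac': ·  ←P2
  n11 'dd': ·  ←P3

BFS fail/out derivation:
  fail(1) 'b': from fail(0)=0 chase 'b': 0 ⇒ 0;  out=∅∪out(0)=∅
  fail(4) 'd': from fail(0)=0 chase 'd': 0 ⇒ 0;  out=∅∪out(0)=∅
  fail(2) 'bd': from fail(1)=0 chase 'd': 0 ⇒ 4;  out=∅∪out(4)=∅
  fail(5) 'da': from fail(4)=0 chase 'a': 0 ⇒ 0;  out=∅∪out(0)=∅
  fail(9) 'ba': from fail(1)=0 chase 'a': 0 ⇒ 0;  out=∅∪out(0)=∅
  fail(11) 'dd': from fail(4)=0 chase 'd': 0 ⇒ 4;  out={3}∪out(4)={3}
  fail(3) 'bdd': from fail(2)=4 chase 'd': 4 ⇒ 11;  out={0}∪out(11)={0,3}
  fail(6) 'dab': from fail(5)=0 chase 'b': 0 ⇒ 1;  out=∅∪out(1)=∅
  fail(10) 'bac': from fail(9)=0 chase 'c': 0 ⇒ 0;  out={2}∪out(0)={2}
  fail(7) 'dabc': from fail(6)=1 chase 'c': 1→0 ⇒ 0;  out=∅∪out(0)=∅
  fail(8) 'dabcb': from fail(7)=0 chase 'b': 0 ⇒ 1;  out={1}∪out(1)={1}

Run:
pos 0 'b': at 1
pos 1 'd': at 2
pos 2 'a': at 5 (via fail)
pos 3 'b': at 6
pos 4 'c': at 7
pos 5 'b': at 8  emit P1@[1:5]
pos 6 'd': at 2 (via fail)
pos 7 'a': at 5 (via fail)
pos 8 'b': at 6
pos 9 'c': at 7
pos 10 'b': at 8  emit P1@[6:10]
pos 11 'a': at 9 (via fail)
pos 12 'b': at 1 (via fail)
pos 13 'c': at 0 (via fail)
pos 14 'd': at 4
pos 15 'd': at 11  emit P3@[14:15]
pos 16 'd': at 11 (via fail)  emit P3@[15:16]
pos 17 'c': at 0 (via fail)
pos 18 'd': at 4
pos 19 'a': at 5
pos 20 'b': at 6
pos 21 'a': at 9 (via fail)
pos 22 'c': at 10  emit P2@[20:22]
pos 23 'd': at 4 (via fail)
pos 24 'b': at 1 (via fail)
pos 25 'd': at 2
pos 26 'a': at 5 (via fail)
pos 27 'b': at 6
pos 28 'c': at 7
pos 29 'b': at 8  emit P1@[25:29]
pos 30 'b': at 1 (via fail)
pos 31 'a': at 9
pos 32 'c': at 10  emit P2@[30:32]
pos 33 'c': at 0 (via fail)
pos 34 'd': at 4
pos 35 'd': at 11  emit P3@[34:35]
pos 36 'a': at 5 (via fail)
pos 37 'b': at 6
pos 38 'c': at 7
pos 39 'b': at 8  emit P1@[35:39]
pos 40 'd': at 2 (via fail)
pos 41 'd': at 3  emit P0@[39:41],P3@[40:41]
pos 42 'c': at 0 (via fail)
pos 43 'b': at 1
pos 44 'd': at 2
pos 45 'd': at 3  emit P0@[43:45],P3@[44:45]
pos 46 'd': at 11 (via fail)  emit P3@[45:46]
pos 47 'd': at 11 (via fail)  emit P3@[46:47]
pos 48 'd': at 11 (via fail)  emit P3@[47:48]
pos 49 'b': at 1 (via fail)
pos 50 'b': at 1 (via fail)
pos 51 'd': at 2
pos 52 'd': at 3  emit P0@[50:52],P3@[51:52]

All matches (sorted): [[5,1],[10,1],[15,3],[16,3],[22,2],[29,1],[32,2],[35,3],[39,1],[41,0],[41,3],[45,0],[45,3],[46,3],[47,3],[48,3],[52,0],[52,3]]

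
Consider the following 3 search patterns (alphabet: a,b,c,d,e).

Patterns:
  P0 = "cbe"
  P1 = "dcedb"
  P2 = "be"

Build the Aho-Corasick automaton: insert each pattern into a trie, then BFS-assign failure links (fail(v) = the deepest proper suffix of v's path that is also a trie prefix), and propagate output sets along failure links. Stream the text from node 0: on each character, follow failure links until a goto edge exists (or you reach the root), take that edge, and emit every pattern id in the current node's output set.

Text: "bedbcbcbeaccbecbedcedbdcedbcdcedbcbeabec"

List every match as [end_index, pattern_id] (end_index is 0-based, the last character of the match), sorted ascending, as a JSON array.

Build automaton:
Trie (insert patterns):
  0='ε' goto b→9 c→1 d→4
  1='c' goto b→2
  2='cb' goto e→3
  3='cbe' goto ·  ←P0
  4='d' goto c→5
  5='dc' goto e→6
  6='dce' goto d→7
  7='dced' goto b→8
  8='dcedb' goto ·  ←P1
  9='b' goto e→10
  10='be' goto ·  ←P2

BFS fail/out derivation:
  n1('c'): parent n0 fail=0; on 'c' 0 → fail=0;  out ∅∪∅=∅
  n4('d'): parent n0 fail=0; on 'd' 0 → fail=0;  out ∅∪∅=∅
  n9('b'): parent n0 fail=0; on 'b' 0 → fail=0;  out ∅∪∅=∅
  n2('cb'): parent n1 fail=0; on 'b' 0 → fail=9;  out ∅∪∅=∅
  n5('dc'): parent n4 fail=0; on 'c' 0 → fail=1;  out ∅∪∅=∅
  n10('be'): parent n9 fail=0; on 'e' 0 → fail=0;  out {2}∪∅={2}
  n3('cbe'): parent n2 fail=9; on 'e' 9 → fail=10;  out {0}∪{2}={0,2}
  n6('dce'): parent n5 fail=1; on 'e' 1→0 → fail=0;  out ∅∪∅=∅
  n7('dced'): parent n6 fail=0; on 'd' 0 → fail=4;  out ∅∪∅=∅
  n8('dcedb'): parent n7 fail=4; on 'b' 4→0 → fail=9;  out {1}∪∅={1}

Scan:
i=0 'b': node 0→9
i=1 'e': node 9→10  emit P2@[0:1]
i=2 'd': node 10→4 (fail-walked)
i=3 'b': node 4→9 (fail-walked)
i=4 'c': node 9→1 (fail-walked)
i=5 'b': node 1→2
i=6 'c': node 2→1 (fail-walked)
i=7 'b': node 1→2
i=8 'e': node 2→3  emit P0@[6:8],P2@[7:8]
i=9 'a': node 3→0 (fail-walked)
i=10 'c': node 0→1
i=11 'c': node 1→1 (fail-walked)
i=12 'b': node 1→2
i=13 'e': node 2→3  emit P0@[11:13],P2@[12:13]
i=14 'c': node 3→1 (fail-walked)
i=15 'b': node 1→2
i=16 'e': node 2→3  emit P0@[14:16],P2@[15:16]
i=17 'd': node 3→4 (fail-walked)
i=18 'c': node 4→5
i=19 'e': node 5→6
i=20 'd': node 6→7
i=21 'b': node 7→8  emit P1@[17:21]
i=22 'd': node 8→4 (fail-walked)
i=23 'c': node 4→5
i=24 'e': node 5→6
i=25 'd': node 6→7
i=26 'b': node 7→8  emit P1@[22:26]
i=27 'c': node 8→1 (fail-walked)
i=28 'd': node 1→4 (fail-walked)
i=29 'c': node 4→5
i=30 'e': node 5→6
i=31 'd': node 6→7
i=32 'b': node 7→8  emit P1@[28:32]
i=33 'c': node 8→1 (fail-walked)
i=34 'b': node 1→2
i=35 'e': node 2→3  emit P0@[33:35],P2@[34:35]
i=36 'a': node 3→0 (fail-walked)
i=37 'b': node 0→9
i=38 'e': node 9→10  emit P2@[37:38]
i=39 'c': node 10→1 (fail-walked)

Result: [[1,2],[8,0],[8,2],[13,0],[13,2],[16,0],[16,2],[21,1],[26,1],[32,1],[35,0],[35,2],[38,2]]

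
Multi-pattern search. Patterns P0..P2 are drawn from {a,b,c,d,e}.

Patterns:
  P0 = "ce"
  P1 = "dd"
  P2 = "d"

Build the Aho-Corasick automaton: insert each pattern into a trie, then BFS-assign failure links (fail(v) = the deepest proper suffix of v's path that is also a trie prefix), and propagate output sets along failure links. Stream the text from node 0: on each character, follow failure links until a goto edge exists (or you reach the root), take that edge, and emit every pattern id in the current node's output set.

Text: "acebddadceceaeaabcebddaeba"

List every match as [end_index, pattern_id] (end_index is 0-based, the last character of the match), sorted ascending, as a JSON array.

Construct AC machine:
Trie nodes:
  0='ε' goto c→1 d→3
  1='c' goto e→2
  2='ce' goto ·  [P0 ends]
  3='d' goto d→4  [P2 ends]
  4='dd' goto ·  [P1 ends]

BFS fail/out derivation:
  fail(1) 'c': from fail(0)=0 chase 'c': 0 ⇒ 0;  out=∅∪out(0)=∅
  fail(3) 'd': from fail(0)=0 chase 'd': 0 ⇒ 0;  out={2}∪out(0)={2}
  fail(2) 'ce': from fail(1)=0 chase 'e': 0 ⇒ 0;  out={0}∪out(0)={0}
  fail(4) 'dd': from fail(3)=0 chase 'd': 0 ⇒ 3;  out={1}∪out(3)={1,2}

Scan:
i=0 'a': node 0→0
i=1 'c': node 0→1
i=2 'e': node 1→2  ** P0@[1:2]
i=3 'b': node 2→0 ·f
i=4 'd': node 0→3  ** P2@[4:4]
i=5 'd': node 3→4  ** P1@[4:5],P2@[5:5]
i=6 'a': node 4→0 ·f
i=7 'd': node 0→3  ** P2@[7:7]
i=8 'c': node 3→1 ·f
i=9 'e': node 1→2  ** P0@[8:9]
i=10 'c': node 2→1 ·f
i=11 'e': node 1→2  ** P0@[10:11]
i=12 'a': node 2→0 ·f
i=13 'e': node 0→0
i=14 'a': node 0→0
i=15 'a': node 0→0
i=16 'b': node 0→0
i=17 'c': node 0→1
i=18 'e': node 1→2  ** P0@[17:18]
i=19 'b': node 2→0 ·f
i=20 'd': node 0→3  ** P2@[20:20]
i=21 'd': node 3→4  ** P1@[20:21],P2@[21:21]
i=22 'a': node 4→0 ·f
i=23 'e': node 0→0
i=24 'b': node 0→0
i=25 'a': node 0→0

Result: [[2,0],[4,2],[5,1],[5,2],[7,2],[9,0],[11,0],[18,0],[20,2],[21,1],[21,2]]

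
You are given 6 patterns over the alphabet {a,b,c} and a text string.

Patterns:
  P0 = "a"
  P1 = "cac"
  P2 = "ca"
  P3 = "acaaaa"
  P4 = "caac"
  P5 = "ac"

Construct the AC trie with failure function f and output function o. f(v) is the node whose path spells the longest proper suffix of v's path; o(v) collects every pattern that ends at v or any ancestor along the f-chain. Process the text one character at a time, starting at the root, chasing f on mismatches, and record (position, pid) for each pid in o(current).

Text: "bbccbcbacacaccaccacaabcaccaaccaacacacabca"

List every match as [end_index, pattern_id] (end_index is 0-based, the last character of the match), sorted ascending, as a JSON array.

Build automaton:
Trie (insert patterns):
  0='ε' goto a→1 c→2
  1='a' goto c→5  ←P0
  2='c' goto a→3
  3='ca' goto a→10 c→4  ←P2
  4='cac' goto ·  ←P1
  5='ac' goto a→6  ←P5
  6='aca' goto a→7
  7='acaa' goto a→8
  8='acaaa' goto a→9
  9='acaaaa' goto ·  ←P3
  10='caa' goto c→11
  11='caac' goto ·  ←P4

Failure links (BFS by depth):
  n1('a'): parent n0 fail=0; on 'a' 0 → fail=0;  out {0}∪∅={0}
  n2('c'): parent n0 fail=0; on 'c' 0 → fail=0;  out ∅∪∅=∅
  n3('ca'): parent n2 fail=0; on 'a' 0 → fail=1;  out {2}∪{0}={0,2}
  n5('ac'): parent n1 fail=0; on 'c' 0 → fail=2;  out {5}∪∅={5}
  n4('cac'): parent n3 fail=1; on 'c' 1 → fail=5;  out {1}∪{5}={1,5}
  n6('aca'): parent n5 fail=2; on 'a' 2 → fail=3;  out ∅∪{0,2}={0,2}
  n10('caa'): parent n3 fail=1; on 'a' 1→0 → fail=1;  out ∅∪{0}={0}
  n7('acaa'): parent n6 fail=3; on 'a' 3 → fail=10;  out ∅∪{0}={0}
  n11('caac'): parent n10 fail=1; on 'c' 1 → fail=5;  out {4}∪{5}={4,5}
  n8('acaaa'): parent n7 fail=10; on 'a' 10→1→0 → fail=1;  out ∅∪{0}={0}
  n9('acaaaa'): parent n8 fail=1; on 'a' 1→0 → fail=1;  out {3}∪{0}={0,3}

Text stream:
pos 0 'b': at 0
pos 1 'b': at 0
pos 2 'c': at 2
pos 3 'c': at 2 ·f
pos 4 'b': at 0 ·f
pos 5 'c': at 2
pos 6 'b': at 0 ·f
pos 7 'a': at 1  emit P0@[7:7]
pos 8 'c': at 5  emit P5@[7:8]
pos 9 'a': at 6  emit P0@[9:9],P2@[8:9]
pos 10 'c': at 4 ·f  emit P1@[8:10],P5@[9:10]
pos 11 'a': at 6 ·f  emit P0@[11:11],P2@[10:11]
pos 12 'c': at 4 ·f  emit P1@[10:12],P5@[11:12]
pos 13 'c': at 2 ·f
pos 14 'a': at 3  emit P0@[14:14],P2@[13:14]
pos 15 'c': at 4  emit P1@[13:15],P5@[14:15]
pos 16 'c': at 2 ·f
pos 17 'a': at 3  emit P0@[17:17],P2@[16:17]
pos 18 'c': at 4  emit P1@[16:18],P5@[17:18]
pos 19 'a': at 6 ·f  emit P0@[19:19],P2@[18:19]
pos 20 'a': at 7  emit P0@[20:20]
pos 21 'b': at 0 ·f
pos 22 'c': at 2
pos 23 'a': at 3  emit P0@[23:23],P2@[22:23]
pos 24 'c': at 4  emit P1@[22:24],P5@[23:24]
pos 25 'c': at 2 ·f
pos 26 'a': at 3  emit P0@[26:26],P2@[25:26]
pos 27 'a': at 10  emit P0@[27:27]
pos 28 'c': at 11  emit P4@[25:28],P5@[27:28]
pos 29 'c': at 2 ·f
pos 30 'a': at 3  emit P0@[30:30],P2@[29:30]
pos 31 'a': at 10  emit P0@[31:31]
pos 32 'c': at 11  emit P4@[29:32],P5@[31:32]
pos 33 'a': at 6 ·f  emit P0@[33:33],P2@[32:33]
pos 34 'c': at 4 ·f  emit P1@[32:34],P5@[33:34]
pos 35 'a': at 6 ·f  emit P0@[35:35],P2@[34:35]
pos 36 'c': at 4 ·f  emit P1@[34:36],P5@[35:36]
pos 37 'a': at 6 ·f  emit P0@[37:37],P2@[36:37]
pos 38 'b': at 0 ·f
pos 39 'c': at 2
pos 40 'a': at 3  emit P0@[40:40],P2@[39:40]

Result: [[7,0],[8,5],[9,0],[9,2],[10,1],[10,5],[11,0],[11,2],[12,1],[12,5],[14,0],[14,2],[15,1],[15,5],[17,0],[17,2],[18,1],[18,5],[19,0],[19,2],[20,0],[23,0],[23,2],[24,1],[24,5],[26,0],[26,2],[27,0],[28,4],[28,5],[30,0],[30,2],[31,0],[32,4],[32,5],[33,0],[33,2],[34,1],[34,5],[35,0],[35,2],[36,1],[36,5],[37,0],[37,2],[40,0],[40,2]]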